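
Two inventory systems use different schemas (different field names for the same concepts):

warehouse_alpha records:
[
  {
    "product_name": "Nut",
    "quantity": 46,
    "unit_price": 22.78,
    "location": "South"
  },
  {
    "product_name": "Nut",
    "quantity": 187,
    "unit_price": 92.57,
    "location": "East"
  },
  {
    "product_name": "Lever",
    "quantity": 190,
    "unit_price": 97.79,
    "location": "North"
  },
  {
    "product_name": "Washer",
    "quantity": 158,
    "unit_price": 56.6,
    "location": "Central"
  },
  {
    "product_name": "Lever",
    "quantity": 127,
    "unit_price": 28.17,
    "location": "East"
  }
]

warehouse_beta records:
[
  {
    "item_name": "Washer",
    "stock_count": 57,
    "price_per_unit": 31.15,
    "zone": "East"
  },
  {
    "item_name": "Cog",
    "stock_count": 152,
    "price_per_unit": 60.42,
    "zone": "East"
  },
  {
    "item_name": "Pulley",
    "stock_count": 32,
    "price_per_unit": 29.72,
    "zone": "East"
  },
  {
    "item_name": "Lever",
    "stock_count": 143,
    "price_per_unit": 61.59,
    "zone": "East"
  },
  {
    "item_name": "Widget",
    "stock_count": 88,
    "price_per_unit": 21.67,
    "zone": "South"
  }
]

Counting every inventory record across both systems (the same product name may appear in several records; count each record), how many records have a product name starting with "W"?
3

Schema mapping: "product_name" (warehouse_alpha) = "item_name" (warehouse_beta) = product name

Records with product name starting with "W" in warehouse_alpha: 1
Records with product name starting with "W" in warehouse_beta: 2

Total: 1 + 2 = 3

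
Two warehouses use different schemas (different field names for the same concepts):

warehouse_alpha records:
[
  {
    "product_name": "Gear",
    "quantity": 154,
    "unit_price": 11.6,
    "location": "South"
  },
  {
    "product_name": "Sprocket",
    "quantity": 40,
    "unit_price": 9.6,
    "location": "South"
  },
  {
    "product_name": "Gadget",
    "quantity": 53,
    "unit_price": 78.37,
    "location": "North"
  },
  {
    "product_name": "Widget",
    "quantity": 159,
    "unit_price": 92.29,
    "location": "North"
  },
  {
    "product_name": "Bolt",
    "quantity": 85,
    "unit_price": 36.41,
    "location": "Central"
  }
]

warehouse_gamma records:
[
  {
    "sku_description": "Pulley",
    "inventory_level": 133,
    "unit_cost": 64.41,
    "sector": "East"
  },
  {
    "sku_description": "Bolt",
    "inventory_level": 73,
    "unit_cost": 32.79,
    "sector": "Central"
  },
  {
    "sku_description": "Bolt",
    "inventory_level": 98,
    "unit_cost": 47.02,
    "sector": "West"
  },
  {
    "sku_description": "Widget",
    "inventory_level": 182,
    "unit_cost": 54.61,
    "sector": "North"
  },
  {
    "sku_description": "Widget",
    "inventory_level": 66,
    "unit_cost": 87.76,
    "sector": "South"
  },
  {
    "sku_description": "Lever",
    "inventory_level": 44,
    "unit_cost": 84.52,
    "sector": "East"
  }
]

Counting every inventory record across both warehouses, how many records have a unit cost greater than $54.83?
5

Schema mapping: "unit_price" (warehouse_alpha) = "unit_cost" (warehouse_gamma) = unit cost

Records > $54.83 in warehouse_alpha: 2
Records > $54.83 in warehouse_gamma: 3

Total count: 2 + 3 = 5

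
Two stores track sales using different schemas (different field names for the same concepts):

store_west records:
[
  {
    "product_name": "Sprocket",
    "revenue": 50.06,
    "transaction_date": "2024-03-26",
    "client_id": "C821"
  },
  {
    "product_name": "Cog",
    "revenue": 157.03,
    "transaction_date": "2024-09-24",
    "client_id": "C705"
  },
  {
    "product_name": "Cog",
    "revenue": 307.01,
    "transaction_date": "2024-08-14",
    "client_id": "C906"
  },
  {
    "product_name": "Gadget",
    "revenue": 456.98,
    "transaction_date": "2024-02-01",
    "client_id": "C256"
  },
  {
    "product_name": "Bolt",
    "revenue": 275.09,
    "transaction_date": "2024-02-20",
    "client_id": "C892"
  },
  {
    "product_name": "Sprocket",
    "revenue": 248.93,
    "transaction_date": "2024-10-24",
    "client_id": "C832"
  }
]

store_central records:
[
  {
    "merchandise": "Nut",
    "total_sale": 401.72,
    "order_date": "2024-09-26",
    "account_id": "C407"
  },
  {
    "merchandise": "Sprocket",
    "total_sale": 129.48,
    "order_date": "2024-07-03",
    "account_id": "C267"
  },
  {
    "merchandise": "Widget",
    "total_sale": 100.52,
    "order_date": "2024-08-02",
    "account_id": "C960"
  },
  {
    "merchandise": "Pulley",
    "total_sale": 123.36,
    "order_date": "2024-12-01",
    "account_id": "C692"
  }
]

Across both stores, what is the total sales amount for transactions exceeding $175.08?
1689.73

Schema mapping: "revenue" (store_west) = "total_sale" (store_central) = sale amount

Sum of sales > $175.08 in store_west: 1288.01
Sum of sales > $175.08 in store_central: 401.72

Total: 1288.01 + 401.72 = 1689.73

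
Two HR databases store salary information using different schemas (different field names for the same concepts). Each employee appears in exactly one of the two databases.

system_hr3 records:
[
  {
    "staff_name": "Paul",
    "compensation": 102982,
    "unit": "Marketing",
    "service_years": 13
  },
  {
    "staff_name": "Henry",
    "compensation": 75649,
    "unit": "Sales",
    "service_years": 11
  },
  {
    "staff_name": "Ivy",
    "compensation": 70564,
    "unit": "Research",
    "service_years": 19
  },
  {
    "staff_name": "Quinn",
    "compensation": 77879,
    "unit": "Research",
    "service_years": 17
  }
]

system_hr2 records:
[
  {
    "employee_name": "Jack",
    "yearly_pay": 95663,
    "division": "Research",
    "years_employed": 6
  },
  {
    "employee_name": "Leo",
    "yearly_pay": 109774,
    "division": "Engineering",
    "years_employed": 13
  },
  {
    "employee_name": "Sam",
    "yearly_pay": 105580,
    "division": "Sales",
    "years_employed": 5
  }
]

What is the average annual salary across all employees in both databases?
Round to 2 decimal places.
91155.86

Schema mapping: "compensation" (system_hr3) = "yearly_pay" (system_hr2) = annual salary

All salaries: [102982, 75649, 70564, 77879, 95663, 109774, 105580]
Sum: 638091
Count: 7
Average: 638091 / 7 = 91155.86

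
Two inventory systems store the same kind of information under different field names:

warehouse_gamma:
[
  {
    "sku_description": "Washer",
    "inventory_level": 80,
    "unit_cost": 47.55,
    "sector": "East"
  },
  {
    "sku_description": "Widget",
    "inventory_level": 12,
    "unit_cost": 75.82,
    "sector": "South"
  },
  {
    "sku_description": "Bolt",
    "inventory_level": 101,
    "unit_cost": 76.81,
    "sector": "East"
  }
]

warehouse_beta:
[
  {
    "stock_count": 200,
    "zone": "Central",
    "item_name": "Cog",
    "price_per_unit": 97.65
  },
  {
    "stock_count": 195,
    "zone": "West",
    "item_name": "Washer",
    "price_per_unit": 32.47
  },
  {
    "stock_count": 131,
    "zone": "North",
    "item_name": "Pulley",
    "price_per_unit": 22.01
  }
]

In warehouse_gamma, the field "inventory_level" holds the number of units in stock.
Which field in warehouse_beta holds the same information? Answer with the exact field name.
stock_count

In warehouse_gamma, "inventory_level" holds the number of units in stock.
The fields in warehouse_beta are: "stock_count", "zone", "item_name", "price_per_unit".
"stock_count" is the match: the name refers to the same concept and its values are whole-number counts (e.g. 200, 195).
The other fields ("zone", "item_name", "price_per_unit") hold different kinds of data.

So "inventory_level" in warehouse_gamma corresponds to "stock_count" in warehouse_beta.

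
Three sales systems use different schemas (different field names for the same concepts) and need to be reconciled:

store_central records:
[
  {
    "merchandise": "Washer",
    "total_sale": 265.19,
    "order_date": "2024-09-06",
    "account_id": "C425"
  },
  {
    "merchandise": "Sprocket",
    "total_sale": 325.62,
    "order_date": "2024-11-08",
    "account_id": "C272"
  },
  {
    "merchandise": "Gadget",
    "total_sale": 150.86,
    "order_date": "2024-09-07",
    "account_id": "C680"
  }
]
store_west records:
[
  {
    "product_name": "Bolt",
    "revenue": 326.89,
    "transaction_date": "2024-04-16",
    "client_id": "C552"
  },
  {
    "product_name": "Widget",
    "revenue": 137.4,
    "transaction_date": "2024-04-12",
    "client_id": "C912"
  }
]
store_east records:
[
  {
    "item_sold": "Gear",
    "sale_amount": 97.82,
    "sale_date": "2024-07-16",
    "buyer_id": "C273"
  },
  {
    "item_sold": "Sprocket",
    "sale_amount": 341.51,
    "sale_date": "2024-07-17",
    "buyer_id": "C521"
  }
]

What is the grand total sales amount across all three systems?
1645.29

Schema reconciliation - all amount fields map to sale amount:

store_central (total_sale): 741.67
store_west (revenue): 464.29
store_east (sale_amount): 439.33

Grand total: 1645.29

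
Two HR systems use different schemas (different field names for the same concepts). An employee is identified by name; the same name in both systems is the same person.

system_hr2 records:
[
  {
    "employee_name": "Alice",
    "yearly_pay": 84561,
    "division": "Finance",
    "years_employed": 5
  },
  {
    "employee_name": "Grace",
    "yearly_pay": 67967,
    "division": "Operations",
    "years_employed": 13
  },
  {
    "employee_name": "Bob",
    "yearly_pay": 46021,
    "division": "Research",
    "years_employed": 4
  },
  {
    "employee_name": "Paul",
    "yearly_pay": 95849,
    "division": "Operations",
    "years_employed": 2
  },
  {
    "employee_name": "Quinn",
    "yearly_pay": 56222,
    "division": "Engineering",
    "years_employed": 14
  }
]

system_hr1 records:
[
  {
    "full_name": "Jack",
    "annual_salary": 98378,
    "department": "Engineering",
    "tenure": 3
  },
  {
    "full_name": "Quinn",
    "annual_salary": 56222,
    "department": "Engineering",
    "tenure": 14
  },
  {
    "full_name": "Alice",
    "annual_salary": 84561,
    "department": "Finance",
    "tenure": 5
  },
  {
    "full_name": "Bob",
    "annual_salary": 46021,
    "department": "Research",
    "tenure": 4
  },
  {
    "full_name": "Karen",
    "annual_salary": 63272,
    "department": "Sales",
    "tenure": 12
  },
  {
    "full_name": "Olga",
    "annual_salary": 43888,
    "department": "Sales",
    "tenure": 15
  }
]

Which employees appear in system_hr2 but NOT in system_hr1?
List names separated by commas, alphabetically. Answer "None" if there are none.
Grace, Paul

Schema mapping: "employee_name" (system_hr2) = "full_name" (system_hr1) = employee name

Names in system_hr2: ['Alice', 'Bob', 'Grace', 'Paul', 'Quinn']
Names in system_hr1: ['Alice', 'Bob', 'Jack', 'Karen', 'Olga', 'Quinn']

In system_hr2 but not system_hr1: ['Grace', 'Paul']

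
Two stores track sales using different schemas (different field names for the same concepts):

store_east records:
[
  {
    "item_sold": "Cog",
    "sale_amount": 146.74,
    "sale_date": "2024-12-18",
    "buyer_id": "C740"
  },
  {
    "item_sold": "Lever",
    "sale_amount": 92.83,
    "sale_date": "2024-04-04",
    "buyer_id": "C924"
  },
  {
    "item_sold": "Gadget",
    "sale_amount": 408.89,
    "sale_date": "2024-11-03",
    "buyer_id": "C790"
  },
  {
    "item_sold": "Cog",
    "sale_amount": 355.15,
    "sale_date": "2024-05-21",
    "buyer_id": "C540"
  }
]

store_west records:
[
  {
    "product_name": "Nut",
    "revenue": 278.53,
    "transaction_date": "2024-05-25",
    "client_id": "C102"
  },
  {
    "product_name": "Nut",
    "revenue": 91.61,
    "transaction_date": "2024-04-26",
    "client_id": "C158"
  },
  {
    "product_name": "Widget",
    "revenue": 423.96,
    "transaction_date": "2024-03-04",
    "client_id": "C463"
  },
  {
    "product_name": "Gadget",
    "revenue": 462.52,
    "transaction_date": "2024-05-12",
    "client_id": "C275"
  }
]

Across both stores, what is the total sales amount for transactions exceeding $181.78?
1929.05

Schema mapping: "sale_amount" (store_east) = "revenue" (store_west) = sale amount

Sum of sales > $181.78 in store_east: 764.04
Sum of sales > $181.78 in store_west: 1165.01

Total: 764.04 + 1165.01 = 1929.05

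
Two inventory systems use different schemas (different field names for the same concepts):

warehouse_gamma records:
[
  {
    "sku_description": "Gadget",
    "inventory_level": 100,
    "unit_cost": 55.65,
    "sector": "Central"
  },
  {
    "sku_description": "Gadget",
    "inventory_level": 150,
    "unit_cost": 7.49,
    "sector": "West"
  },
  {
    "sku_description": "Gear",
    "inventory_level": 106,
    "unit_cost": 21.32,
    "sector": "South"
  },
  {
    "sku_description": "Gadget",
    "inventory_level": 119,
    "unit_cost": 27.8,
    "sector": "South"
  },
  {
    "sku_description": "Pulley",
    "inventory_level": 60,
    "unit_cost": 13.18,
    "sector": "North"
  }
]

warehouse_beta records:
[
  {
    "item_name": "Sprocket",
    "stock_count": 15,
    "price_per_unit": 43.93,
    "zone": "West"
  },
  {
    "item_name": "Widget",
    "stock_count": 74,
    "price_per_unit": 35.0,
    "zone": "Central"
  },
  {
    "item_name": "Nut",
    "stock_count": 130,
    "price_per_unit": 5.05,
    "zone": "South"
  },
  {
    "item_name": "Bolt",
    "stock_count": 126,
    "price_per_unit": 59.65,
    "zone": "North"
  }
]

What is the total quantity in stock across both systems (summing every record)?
880

To reconcile these schemas, identify the field holding the quantity in stock in each system:
1. In warehouse_gamma it is "inventory_level"
2. In warehouse_beta it is "stock_count"

From warehouse_gamma: 100 + 150 + 106 + 119 + 60 = 535
From warehouse_beta: 15 + 74 + 130 + 126 = 345

Total: 535 + 345 = 880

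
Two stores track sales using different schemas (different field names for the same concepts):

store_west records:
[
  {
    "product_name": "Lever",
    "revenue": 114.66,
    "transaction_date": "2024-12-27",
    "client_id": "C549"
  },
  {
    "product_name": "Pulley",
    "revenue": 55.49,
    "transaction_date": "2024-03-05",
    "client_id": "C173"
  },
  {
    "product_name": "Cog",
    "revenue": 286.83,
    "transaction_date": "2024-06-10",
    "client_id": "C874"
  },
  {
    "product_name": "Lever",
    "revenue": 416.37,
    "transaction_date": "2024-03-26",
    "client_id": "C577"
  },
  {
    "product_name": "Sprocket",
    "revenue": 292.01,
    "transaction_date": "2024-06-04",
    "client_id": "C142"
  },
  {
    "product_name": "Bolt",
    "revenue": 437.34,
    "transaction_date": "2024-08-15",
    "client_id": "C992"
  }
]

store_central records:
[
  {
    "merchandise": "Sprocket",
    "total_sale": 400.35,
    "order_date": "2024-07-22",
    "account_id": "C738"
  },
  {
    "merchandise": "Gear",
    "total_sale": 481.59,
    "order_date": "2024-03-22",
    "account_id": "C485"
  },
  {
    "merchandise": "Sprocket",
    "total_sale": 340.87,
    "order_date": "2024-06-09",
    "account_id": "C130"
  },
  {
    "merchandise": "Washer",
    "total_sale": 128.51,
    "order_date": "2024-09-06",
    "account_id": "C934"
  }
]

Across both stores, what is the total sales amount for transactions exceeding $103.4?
2898.53

Schema mapping: "revenue" (store_west) = "total_sale" (store_central) = sale amount

Sum of sales > $103.4 in store_west: 1547.21
Sum of sales > $103.4 in store_central: 1351.32

Total: 1547.21 + 1351.32 = 2898.53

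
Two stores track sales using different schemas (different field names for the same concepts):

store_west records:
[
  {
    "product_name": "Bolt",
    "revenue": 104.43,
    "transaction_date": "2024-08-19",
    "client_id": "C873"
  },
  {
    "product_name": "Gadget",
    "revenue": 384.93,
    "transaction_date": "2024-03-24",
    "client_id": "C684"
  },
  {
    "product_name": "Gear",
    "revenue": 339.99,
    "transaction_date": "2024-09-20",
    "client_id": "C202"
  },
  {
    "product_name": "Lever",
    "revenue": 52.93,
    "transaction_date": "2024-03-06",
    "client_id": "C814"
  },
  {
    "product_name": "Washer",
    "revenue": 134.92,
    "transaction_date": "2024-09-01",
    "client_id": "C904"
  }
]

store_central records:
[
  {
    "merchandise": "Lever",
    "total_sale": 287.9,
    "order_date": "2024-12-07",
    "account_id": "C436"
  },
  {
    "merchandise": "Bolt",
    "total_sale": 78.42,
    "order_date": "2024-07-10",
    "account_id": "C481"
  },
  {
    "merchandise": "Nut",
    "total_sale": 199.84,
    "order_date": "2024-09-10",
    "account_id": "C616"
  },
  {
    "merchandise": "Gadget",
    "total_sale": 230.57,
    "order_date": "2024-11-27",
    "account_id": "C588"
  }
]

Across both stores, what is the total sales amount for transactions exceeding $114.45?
1578.15

Schema mapping: "revenue" (store_west) = "total_sale" (store_central) = sale amount

Sum of sales > $114.45 in store_west: 859.84
Sum of sales > $114.45 in store_central: 718.31

Total: 859.84 + 718.31 = 1578.15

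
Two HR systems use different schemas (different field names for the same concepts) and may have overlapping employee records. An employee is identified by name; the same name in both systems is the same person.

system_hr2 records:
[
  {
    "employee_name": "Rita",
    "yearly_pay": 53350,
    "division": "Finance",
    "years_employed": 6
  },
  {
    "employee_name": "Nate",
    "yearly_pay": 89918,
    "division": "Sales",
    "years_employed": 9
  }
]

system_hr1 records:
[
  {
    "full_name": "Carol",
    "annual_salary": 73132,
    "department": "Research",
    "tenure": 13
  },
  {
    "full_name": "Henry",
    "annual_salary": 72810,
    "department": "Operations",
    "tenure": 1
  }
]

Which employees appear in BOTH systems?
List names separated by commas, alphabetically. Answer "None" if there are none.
None

Schema mapping: "employee_name" (system_hr2) = "full_name" (system_hr1) = employee name

Names in system_hr2: ['Nate', 'Rita']
Names in system_hr1: ['Carol', 'Henry']

Intersection: None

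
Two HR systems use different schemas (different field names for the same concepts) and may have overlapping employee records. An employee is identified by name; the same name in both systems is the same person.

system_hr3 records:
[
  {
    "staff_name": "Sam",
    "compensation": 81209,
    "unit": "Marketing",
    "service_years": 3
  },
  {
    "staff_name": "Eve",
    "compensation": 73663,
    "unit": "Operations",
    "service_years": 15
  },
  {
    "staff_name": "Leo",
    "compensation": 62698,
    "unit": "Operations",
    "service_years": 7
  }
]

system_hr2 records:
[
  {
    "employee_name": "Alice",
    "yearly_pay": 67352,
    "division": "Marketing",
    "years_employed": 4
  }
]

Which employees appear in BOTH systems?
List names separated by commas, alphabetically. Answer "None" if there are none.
None

Schema mapping: "staff_name" (system_hr3) = "employee_name" (system_hr2) = employee name

Names in system_hr3: ['Eve', 'Leo', 'Sam']
Names in system_hr2: ['Alice']

Intersection: None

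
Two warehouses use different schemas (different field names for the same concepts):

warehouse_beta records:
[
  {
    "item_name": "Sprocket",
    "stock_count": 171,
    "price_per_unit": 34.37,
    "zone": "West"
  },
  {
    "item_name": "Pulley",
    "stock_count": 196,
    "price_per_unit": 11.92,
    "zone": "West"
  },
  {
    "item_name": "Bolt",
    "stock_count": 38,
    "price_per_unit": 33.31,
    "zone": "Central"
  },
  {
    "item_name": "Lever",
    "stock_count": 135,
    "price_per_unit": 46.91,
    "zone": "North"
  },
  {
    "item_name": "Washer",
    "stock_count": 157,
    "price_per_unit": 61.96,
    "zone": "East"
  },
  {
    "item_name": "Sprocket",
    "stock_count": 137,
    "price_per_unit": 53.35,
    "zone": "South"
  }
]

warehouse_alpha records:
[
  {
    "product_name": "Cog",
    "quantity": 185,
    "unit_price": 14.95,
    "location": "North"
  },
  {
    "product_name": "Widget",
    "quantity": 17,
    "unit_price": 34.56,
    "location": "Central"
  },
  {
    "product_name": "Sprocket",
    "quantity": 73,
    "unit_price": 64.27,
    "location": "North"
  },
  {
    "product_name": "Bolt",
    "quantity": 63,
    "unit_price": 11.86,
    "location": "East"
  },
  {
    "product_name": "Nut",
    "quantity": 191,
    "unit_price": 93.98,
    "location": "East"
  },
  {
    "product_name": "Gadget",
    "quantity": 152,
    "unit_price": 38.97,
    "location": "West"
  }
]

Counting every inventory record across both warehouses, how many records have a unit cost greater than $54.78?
3

Schema mapping: "price_per_unit" (warehouse_beta) = "unit_price" (warehouse_alpha) = unit cost

Records > $54.78 in warehouse_beta: 1
Records > $54.78 in warehouse_alpha: 2

Total count: 1 + 2 = 3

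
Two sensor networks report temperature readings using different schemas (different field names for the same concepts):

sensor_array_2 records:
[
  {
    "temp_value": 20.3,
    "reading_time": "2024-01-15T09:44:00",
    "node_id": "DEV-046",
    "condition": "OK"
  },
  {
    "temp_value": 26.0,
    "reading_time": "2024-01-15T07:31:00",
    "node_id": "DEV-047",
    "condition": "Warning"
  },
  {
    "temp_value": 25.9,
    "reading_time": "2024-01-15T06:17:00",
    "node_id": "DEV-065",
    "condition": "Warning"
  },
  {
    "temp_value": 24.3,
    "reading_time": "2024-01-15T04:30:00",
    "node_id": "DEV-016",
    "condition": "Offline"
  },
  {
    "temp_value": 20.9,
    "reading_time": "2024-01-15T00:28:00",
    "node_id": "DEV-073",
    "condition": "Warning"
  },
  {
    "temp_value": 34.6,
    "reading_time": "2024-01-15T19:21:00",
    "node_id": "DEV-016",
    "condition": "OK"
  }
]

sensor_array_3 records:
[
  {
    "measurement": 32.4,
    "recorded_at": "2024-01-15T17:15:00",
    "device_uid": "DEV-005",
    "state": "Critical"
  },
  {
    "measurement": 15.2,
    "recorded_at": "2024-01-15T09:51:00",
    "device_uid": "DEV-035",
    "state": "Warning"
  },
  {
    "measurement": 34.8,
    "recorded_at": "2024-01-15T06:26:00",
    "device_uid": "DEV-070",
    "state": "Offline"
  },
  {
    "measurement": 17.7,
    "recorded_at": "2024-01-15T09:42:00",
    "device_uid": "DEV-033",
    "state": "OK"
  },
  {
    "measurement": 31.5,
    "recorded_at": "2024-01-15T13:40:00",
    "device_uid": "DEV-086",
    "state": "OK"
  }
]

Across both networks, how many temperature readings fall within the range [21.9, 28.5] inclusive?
3

Schema mapping: "temp_value" (sensor_array_2) = "measurement" (sensor_array_3) = temperature

Readings in [21.9, 28.5] from sensor_array_2: 3
Readings in [21.9, 28.5] from sensor_array_3: 0

Total count: 3 + 0 = 3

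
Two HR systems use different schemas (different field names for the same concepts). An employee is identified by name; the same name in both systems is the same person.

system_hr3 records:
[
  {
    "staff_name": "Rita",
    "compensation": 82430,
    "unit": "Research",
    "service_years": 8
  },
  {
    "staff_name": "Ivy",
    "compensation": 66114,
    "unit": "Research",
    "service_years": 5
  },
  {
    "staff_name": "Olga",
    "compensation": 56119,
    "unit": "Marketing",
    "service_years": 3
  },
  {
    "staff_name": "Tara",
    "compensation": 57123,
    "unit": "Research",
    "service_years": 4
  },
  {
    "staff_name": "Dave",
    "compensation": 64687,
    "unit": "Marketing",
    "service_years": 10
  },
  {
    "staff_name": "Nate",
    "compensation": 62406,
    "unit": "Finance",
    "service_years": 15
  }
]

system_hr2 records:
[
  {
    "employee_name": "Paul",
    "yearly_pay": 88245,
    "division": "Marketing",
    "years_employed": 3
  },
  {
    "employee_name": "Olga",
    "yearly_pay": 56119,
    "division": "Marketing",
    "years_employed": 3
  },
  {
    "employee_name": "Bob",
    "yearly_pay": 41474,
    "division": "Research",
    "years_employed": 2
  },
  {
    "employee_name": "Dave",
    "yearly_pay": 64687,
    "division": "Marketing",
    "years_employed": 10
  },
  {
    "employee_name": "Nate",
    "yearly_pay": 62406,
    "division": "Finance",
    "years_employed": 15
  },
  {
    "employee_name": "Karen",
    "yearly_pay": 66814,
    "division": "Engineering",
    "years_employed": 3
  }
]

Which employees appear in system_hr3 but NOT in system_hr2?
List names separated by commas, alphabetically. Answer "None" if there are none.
Ivy, Rita, Tara

Schema mapping: "staff_name" (system_hr3) = "employee_name" (system_hr2) = employee name

Names in system_hr3: ['Dave', 'Ivy', 'Nate', 'Olga', 'Rita', 'Tara']
Names in system_hr2: ['Bob', 'Dave', 'Karen', 'Nate', 'Olga', 'Paul']

In system_hr3 but not system_hr2: ['Ivy', 'Rita', 'Tara']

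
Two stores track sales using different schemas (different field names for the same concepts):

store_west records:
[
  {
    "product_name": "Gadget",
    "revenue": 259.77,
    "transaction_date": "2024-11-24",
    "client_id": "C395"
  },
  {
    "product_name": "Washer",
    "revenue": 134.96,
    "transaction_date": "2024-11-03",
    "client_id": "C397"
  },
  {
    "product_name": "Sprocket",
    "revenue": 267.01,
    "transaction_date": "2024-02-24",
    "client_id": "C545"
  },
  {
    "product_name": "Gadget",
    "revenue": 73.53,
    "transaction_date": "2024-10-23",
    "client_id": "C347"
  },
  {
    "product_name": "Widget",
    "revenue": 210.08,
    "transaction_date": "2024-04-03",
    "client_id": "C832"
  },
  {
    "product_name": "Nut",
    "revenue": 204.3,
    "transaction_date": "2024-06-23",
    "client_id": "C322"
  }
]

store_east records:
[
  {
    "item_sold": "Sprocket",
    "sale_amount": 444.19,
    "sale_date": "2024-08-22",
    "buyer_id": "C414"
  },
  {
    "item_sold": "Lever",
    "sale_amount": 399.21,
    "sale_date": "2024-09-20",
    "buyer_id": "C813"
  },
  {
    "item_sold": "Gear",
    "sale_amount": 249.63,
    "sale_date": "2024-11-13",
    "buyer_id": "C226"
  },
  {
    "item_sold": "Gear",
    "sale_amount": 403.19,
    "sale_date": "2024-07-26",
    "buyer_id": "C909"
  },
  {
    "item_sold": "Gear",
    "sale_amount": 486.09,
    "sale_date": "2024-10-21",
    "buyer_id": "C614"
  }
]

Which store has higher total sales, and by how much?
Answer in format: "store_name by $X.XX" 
store_east by $832.66

Schema mapping: "revenue" (store_west) = "sale_amount" (store_east) = sale amount

Total for store_west: 1149.65
Total for store_east: 1982.31

Difference: |1149.65 - 1982.31| = 832.66
store_east has higher sales by $832.66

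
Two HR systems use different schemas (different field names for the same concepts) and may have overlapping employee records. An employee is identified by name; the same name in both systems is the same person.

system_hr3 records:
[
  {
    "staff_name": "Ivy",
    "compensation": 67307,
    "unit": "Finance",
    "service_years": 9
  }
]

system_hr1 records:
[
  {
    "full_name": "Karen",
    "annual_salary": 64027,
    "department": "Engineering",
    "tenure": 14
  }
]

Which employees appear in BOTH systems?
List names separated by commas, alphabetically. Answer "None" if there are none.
None

Schema mapping: "staff_name" (system_hr3) = "full_name" (system_hr1) = employee name

Names in system_hr3: ['Ivy']
Names in system_hr1: ['Karen']

Intersection: None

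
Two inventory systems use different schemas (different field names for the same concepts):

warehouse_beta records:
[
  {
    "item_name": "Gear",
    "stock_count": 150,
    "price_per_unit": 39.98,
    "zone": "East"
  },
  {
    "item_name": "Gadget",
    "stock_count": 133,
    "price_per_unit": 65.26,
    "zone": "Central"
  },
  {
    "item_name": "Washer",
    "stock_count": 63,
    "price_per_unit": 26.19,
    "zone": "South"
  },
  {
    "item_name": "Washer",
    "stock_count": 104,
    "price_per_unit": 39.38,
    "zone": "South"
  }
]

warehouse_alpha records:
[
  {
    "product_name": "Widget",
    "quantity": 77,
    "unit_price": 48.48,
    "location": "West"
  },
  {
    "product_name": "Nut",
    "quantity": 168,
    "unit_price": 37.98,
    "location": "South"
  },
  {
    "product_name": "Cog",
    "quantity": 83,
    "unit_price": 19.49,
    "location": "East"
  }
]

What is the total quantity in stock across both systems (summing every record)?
778

To reconcile these schemas, identify the field holding the quantity in stock in each system:
1. In warehouse_beta it is "stock_count"
2. In warehouse_alpha it is "quantity"

From warehouse_beta: 150 + 133 + 63 + 104 = 450
From warehouse_alpha: 77 + 168 + 83 = 328

Total: 450 + 328 = 778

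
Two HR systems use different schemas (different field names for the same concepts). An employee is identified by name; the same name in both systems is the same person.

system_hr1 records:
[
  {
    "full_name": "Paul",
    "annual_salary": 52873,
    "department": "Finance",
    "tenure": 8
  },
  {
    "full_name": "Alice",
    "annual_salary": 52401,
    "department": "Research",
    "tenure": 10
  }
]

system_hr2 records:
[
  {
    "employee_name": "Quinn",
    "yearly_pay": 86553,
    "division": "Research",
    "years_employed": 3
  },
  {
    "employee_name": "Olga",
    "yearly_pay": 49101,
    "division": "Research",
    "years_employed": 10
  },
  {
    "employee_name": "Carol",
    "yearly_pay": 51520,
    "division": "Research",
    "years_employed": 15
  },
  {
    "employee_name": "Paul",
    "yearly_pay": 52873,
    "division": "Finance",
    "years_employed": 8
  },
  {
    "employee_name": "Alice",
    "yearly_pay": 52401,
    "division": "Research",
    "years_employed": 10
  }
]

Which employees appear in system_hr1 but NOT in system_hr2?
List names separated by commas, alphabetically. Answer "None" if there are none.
None

Schema mapping: "full_name" (system_hr1) = "employee_name" (system_hr2) = employee name

Names in system_hr1: ['Alice', 'Paul']
Names in system_hr2: ['Alice', 'Carol', 'Olga', 'Paul', 'Quinn']

In system_hr1 but not system_hr2: None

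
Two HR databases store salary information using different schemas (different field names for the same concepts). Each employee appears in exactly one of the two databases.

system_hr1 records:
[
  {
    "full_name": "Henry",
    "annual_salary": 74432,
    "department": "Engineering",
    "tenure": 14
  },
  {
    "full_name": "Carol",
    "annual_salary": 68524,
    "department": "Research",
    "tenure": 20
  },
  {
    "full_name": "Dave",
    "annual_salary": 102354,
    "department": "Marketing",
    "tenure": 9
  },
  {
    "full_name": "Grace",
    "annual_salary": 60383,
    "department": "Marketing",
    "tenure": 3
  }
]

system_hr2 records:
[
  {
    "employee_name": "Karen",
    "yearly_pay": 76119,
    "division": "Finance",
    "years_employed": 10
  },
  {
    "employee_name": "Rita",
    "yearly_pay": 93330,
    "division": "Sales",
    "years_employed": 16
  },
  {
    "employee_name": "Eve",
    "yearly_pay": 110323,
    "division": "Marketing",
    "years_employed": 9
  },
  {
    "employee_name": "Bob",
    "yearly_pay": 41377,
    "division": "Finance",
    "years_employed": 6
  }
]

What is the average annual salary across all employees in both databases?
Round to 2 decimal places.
78355.25

Schema mapping: "annual_salary" (system_hr1) = "yearly_pay" (system_hr2) = annual salary

All salaries: [74432, 68524, 102354, 60383, 76119, 93330, 110323, 41377]
Sum: 626842
Count: 8
Average: 626842 / 8 = 78355.25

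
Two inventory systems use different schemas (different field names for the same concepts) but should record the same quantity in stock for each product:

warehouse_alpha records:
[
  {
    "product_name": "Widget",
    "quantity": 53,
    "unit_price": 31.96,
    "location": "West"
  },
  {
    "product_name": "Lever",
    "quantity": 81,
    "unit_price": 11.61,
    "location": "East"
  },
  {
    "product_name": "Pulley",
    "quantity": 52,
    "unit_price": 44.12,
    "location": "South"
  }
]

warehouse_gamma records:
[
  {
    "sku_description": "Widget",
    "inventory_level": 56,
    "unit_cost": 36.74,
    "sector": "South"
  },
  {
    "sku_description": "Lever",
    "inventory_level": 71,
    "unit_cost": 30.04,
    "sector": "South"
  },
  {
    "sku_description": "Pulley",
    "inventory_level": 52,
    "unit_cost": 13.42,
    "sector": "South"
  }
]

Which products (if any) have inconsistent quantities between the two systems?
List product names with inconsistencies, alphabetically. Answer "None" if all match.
Lever, Widget

Schema mappings:
- "product_name" (warehouse_alpha) = "sku_description" (warehouse_gamma) = product name
- "quantity" (warehouse_alpha) = "inventory_level" (warehouse_gamma) = quantity

Comparison:
  Widget: 53 vs 56 - MISMATCH
  Lever: 81 vs 71 - MISMATCH
  Pulley: 52 vs 52 - MATCH

Products with inconsistencies: Lever, Widget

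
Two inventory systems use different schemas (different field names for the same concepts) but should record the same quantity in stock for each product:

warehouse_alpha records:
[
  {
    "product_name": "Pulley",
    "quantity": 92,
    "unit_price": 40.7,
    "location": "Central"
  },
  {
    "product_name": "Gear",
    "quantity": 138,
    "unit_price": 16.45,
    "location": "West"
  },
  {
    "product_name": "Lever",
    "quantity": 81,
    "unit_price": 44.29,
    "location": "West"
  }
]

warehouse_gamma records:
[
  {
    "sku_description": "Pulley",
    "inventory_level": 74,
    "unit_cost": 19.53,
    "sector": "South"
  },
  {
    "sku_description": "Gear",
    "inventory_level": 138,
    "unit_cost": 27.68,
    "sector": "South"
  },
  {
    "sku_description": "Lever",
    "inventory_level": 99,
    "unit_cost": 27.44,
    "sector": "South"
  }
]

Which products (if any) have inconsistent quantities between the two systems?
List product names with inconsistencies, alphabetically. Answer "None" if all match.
Lever, Pulley

Schema mappings:
- "product_name" (warehouse_alpha) = "sku_description" (warehouse_gamma) = product name
- "quantity" (warehouse_alpha) = "inventory_level" (warehouse_gamma) = quantity

Comparison:
  Pulley: 92 vs 74 - MISMATCH
  Gear: 138 vs 138 - MATCH
  Lever: 81 vs 99 - MISMATCH

Products with inconsistencies: Lever, Pulley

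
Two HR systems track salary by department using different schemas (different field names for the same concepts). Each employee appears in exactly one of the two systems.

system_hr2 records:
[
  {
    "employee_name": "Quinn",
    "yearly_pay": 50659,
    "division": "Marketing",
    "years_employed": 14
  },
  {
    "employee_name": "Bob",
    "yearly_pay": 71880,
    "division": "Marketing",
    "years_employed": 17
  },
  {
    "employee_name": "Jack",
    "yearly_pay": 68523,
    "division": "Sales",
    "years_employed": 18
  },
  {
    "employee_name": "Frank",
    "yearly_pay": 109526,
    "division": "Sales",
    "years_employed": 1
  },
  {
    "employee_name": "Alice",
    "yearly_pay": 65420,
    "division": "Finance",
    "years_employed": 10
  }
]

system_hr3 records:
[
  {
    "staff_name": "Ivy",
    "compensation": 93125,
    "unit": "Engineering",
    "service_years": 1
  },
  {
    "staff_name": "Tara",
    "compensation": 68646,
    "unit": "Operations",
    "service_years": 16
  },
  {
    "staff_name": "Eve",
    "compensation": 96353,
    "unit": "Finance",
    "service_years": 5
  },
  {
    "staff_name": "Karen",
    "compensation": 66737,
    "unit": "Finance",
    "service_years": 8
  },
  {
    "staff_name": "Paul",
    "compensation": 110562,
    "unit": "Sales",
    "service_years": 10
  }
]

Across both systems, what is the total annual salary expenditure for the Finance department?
228510

Schema mappings:
- "division" (system_hr2) = "unit" (system_hr3) = department
- "yearly_pay" (system_hr2) = "compensation" (system_hr3) = salary

Finance salaries from system_hr2: 65420
Finance salaries from system_hr3: 163090

Total: 65420 + 163090 = 228510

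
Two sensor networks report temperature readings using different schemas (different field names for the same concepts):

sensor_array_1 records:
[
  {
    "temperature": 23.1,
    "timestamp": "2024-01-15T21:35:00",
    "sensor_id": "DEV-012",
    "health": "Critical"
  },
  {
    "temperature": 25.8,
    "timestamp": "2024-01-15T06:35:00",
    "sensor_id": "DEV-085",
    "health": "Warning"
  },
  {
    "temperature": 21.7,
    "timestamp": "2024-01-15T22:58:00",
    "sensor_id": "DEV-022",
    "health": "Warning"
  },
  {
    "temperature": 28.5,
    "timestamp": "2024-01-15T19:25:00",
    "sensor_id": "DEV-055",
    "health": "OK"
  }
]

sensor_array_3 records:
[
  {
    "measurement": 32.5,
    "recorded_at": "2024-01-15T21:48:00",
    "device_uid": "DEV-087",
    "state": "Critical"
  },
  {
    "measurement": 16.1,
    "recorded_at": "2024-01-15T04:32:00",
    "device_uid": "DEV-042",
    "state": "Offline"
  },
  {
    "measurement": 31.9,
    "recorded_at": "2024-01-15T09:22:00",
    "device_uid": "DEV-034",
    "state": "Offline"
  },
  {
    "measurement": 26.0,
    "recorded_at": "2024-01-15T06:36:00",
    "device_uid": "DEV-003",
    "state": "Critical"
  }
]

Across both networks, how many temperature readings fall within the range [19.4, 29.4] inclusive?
5

Schema mapping: "temperature" (sensor_array_1) = "measurement" (sensor_array_3) = temperature

Readings in [19.4, 29.4] from sensor_array_1: 4
Readings in [19.4, 29.4] from sensor_array_3: 1

Total count: 4 + 1 = 5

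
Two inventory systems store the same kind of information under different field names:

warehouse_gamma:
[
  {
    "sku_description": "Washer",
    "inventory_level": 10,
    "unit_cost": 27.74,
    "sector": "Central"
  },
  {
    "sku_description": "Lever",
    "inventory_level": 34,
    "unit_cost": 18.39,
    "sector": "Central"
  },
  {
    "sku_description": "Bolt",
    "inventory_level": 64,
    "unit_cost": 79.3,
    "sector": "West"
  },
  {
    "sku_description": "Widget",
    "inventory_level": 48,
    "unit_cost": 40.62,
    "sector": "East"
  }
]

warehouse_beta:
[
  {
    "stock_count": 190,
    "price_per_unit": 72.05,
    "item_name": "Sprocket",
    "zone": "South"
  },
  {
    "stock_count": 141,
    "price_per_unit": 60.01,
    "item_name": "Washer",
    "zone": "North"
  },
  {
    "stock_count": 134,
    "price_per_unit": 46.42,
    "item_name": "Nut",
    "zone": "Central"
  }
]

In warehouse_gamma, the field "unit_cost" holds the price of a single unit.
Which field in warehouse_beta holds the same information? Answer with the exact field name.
price_per_unit

In warehouse_gamma, "unit_cost" holds the price of a single unit.
The fields in warehouse_beta are: "stock_count", "price_per_unit", "item_name", "zone".
"price_per_unit" is the match: the name refers to the same concept and its values are decimal currency amounts (e.g. 72.05, 60.01).
The other fields ("stock_count", "item_name", "zone") hold different kinds of data.

So "unit_cost" in warehouse_gamma corresponds to "price_per_unit" in warehouse_beta.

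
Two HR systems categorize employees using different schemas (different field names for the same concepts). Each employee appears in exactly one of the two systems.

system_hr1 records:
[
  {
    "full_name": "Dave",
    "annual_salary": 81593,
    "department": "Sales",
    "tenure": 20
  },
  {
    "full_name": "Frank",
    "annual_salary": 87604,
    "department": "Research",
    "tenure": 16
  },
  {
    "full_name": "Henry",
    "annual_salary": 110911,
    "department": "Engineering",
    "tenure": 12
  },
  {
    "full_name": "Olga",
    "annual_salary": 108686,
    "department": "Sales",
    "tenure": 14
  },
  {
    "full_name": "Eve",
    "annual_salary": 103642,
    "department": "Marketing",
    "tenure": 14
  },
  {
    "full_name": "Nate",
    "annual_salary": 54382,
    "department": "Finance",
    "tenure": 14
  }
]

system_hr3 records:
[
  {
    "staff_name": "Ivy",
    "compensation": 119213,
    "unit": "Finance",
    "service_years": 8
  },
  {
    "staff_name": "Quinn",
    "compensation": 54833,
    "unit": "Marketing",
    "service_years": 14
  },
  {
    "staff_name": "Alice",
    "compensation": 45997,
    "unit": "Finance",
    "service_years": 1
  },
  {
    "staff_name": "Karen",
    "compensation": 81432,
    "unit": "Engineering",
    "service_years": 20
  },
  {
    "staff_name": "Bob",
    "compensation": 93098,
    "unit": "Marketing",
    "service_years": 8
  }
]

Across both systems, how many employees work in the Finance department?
3

Schema mapping: "department" (system_hr1) = "unit" (system_hr3) = department

Finance employees in system_hr1: 1
Finance employees in system_hr3: 2

Total in Finance: 1 + 2 = 3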